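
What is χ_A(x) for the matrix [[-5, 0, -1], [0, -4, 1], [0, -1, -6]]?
χ_A(x) = (x + 5)^3

xI - A = [[x + 5, 0, 1], [0, x + 4, -1], [0, 1, x + 6]].

Expanding det(xI - A) along the first row:
det(xI - A) = + (x + 5)·det([[x + 4, -1], [1, x + 6]]) - (0)·det([[0, -1], [0, x + 6]]) + (1)·det([[0, x + 4], [0, 1]]).

Evaluating gives χ_A(x) = x^3 + 15x^2 + 75x + 125 = (x + 5)^3.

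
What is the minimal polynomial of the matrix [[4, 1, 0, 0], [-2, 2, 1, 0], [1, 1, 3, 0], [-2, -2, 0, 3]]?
The characteristic polynomial factors as (x - 3)^4. The minimal polynomial is ∏(x - λ)^{k_λ} where k_λ is the size of the largest Jordan block at λ.

For λ = 3: rank(A - 3I) = 2, and the largest Jordan block has size 3 (the smallest k with rank((A - 3I)^k) = rank((A - 3I)^(k+1))).

So m_A(x) = (x - 3)^3.

m_A(x) = (x - 3)^3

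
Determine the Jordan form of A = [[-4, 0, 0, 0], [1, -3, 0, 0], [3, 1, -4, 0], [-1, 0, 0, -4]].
The characteristic polynomial is det(xI - A) = (x + 3)(x + 4)^3, so the eigenvalues are -4 (algebraic multiplicity 3), -3 (algebraic multiplicity 1).

For λ = -4: rank(A + 4I) = 2, rank((A + 4I)^2) = 1. The eigenspace has dimension 4 - 2 = 2, so there are 2 Jordan blocks; the rank sequence gives block sizes [2, 1].

For λ = -3: algebraic multiplicity 1 gives one 1×1 block.

Assembling the blocks gives the Jordan form J above.

J = [[-4, 1, 0, 0], [0, -4, 0, 0], [0, 0, -4, 0], [0, 0, 0, -3]]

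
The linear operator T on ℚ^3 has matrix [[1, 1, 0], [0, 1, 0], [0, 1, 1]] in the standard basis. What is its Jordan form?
J = [[1, 1, 0], [0, 1, 0], [0, 0, 1]]

The characteristic polynomial is det(xI - A) = (x - 1)^3, so the eigenvalues are 1 (algebraic multiplicity 3).

For λ = 1: rank(A - I) = 1, rank((A - I)^2) = 0. The eigenspace has dimension 3 - 1 = 2, so there are 2 Jordan blocks; the rank sequence gives block sizes [2, 1].

Assembling the blocks gives the Jordan form J above.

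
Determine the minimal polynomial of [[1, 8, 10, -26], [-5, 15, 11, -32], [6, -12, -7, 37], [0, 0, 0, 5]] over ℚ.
The characteristic polynomial factors as (x - 5)^3(x + 1). The minimal polynomial is ∏(x - λ)^{k_λ} where k_λ is the size of the largest Jordan block at λ.

For λ = -1: rank(A + I) = 3, and the largest Jordan block has size 1 (the smallest k with rank((A + I)^k) = rank((A + I)^(k+1))).
For λ = 5: rank(A - 5I) = 3, and the largest Jordan block has size 3 (the smallest k with rank((A - 5I)^k) = rank((A - 5I)^(k+1))).

So m_A(x) = (x - 5)^3(x + 1).

m_A(x) = (x - 5)^3(x + 1)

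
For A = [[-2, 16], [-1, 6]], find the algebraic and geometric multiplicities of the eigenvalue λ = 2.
algebraic multiplicity 2, geometric multiplicity 1

The characteristic polynomial is (x - 2)^2, so the factor x - 2 appears with exponent 2: the algebraic multiplicity is 2.

rank(A - 2I) = 1, so the eigenspace has dimension 2 - 1 = 1: the geometric multiplicity is 1.

Since 1 < 2, A is not diagonalizable.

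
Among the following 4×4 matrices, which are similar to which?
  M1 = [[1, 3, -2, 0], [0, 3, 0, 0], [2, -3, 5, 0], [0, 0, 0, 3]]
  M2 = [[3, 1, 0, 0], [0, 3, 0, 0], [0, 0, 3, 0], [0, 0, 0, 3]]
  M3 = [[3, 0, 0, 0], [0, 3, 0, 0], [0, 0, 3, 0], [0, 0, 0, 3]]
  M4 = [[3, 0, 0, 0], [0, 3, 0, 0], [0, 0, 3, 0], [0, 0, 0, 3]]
2 classes: {M1, M2}, {M3, M4}

Characteristic polynomials: χ_{M1} = (x - 3)^4, χ_{M2} = (x - 3)^4, χ_{M3} = (x - 3)^4, χ_{M4} = (x - 3)^4.

{M1, M2}: invariant factors x - 3, x - 3, (x - 3)^2.

{M3, M4}: invariant factors x - 3, x - 3, x - 3, x - 3.

Matrices are similar if and only if their invariant-factor lists agree; the partition into similarity classes is {M1, M2}, {M3, M4}.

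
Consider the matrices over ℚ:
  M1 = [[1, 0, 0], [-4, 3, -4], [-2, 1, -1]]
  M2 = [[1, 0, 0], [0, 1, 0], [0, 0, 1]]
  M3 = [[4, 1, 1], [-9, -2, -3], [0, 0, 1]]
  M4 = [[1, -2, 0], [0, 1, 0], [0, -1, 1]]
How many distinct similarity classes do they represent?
Characteristic polynomials: χ_{M1} = (x - 1)^3, χ_{M2} = (x - 1)^3, χ_{M3} = (x - 1)^3, χ_{M4} = (x - 1)^3.

{M1, M3, M4}: invariant factors x - 1, (x - 1)^2.

{M2}: invariant factors x - 1, x - 1, x - 1.

Matrices are similar if and only if their invariant-factor lists agree; the partition into similarity classes is {M1, M3, M4}, {M2}.

2 classes: {M1, M3, M4}, {M2}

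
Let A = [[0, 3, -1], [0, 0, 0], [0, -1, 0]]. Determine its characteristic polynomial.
xI - A = [[x, -3, 1], [0, x, 0], [0, 1, x]].

Expanding det(xI - A) along the first row:
det(xI - A) = + (x)·det([[x, 0], [1, x]]) - (-3)·det([[0, 0], [0, x]]) + (1)·det([[0, x], [0, 1]]).

Evaluating gives χ_A(x) = x^3.

χ_A(x) = x^3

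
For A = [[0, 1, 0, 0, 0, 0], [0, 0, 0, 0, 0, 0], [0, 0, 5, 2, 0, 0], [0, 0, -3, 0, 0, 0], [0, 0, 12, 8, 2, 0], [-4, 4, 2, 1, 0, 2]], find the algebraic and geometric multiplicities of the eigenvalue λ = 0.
algebraic multiplicity 2, geometric multiplicity 1

The characteristic polynomial is x^2(x - 3)(x - 2)^3, so the factor x appears with exponent 2: the algebraic multiplicity is 2.

rank(A) = 5, so the eigenspace has dimension 6 - 5 = 1: the geometric multiplicity is 1.

Since 1 < 2, A is not diagonalizable.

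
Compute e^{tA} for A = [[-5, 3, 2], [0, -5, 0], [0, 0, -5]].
A has Jordan form J = [[-5, 1, 0], [0, -5, 0], [0, 0, -5]] with A = PJP^{-1}, so e^{tA} = P e^{tJ} P^{-1}.

For a Jordan block J_k(λ), e^{tJ_k(λ)} = e^{λt} · (I + tN + t^2 N^2/2! + ... + t^{k-1} N^{k-1}/(k-1)!) where N is the nilpotent superdiagonal part.

Assembling the blocks and conjugating back gives the entries of e^{tA} as shown above.

e^{tA} = [[e^{-5*t}, 3*t*e^{-5*t}, 2*t*e^{-5*t}], [0, e^{-5*t}, 0], [0, 0, e^{-5*t}]]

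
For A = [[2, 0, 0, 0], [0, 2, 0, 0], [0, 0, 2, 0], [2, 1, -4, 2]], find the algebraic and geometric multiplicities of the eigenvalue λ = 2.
The characteristic polynomial is (x - 2)^4, so the factor x - 2 appears with exponent 4: the algebraic multiplicity is 4.

rank(A - 2I) = 1, so the eigenspace has dimension 4 - 1 = 3: the geometric multiplicity is 3.

Since 3 < 4, A is not diagonalizable.

algebraic multiplicity 4, geometric multiplicity 3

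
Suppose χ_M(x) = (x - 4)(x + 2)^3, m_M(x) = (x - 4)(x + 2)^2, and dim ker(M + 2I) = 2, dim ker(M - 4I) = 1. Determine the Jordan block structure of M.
Jordan blocks: (-2, 2), (-2, 1), (4, 1)

λ = -2: algebraic multiplicity 3 (exponent in χ_M), largest block size 2 (exponent in m_M), 2 blocks (geometric multiplicity). These force block sizes [2, 1].
λ = 4: algebraic multiplicity 1 (exponent in χ_M), largest block size 1 (exponent in m_M), 1 block (geometric multiplicity). This forces block sizes [1].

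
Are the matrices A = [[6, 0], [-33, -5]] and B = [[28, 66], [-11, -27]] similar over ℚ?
Yes.

Two matrices over a field are similar if and only if they have the same invariant factors.

Both A and B have characteristic polynomial (x - 6)(x + 5) and minimal polynomial (x - 6)(x + 5). Computing further, both have invariant factors (x - 6)(x + 5). Hence A and B are similar.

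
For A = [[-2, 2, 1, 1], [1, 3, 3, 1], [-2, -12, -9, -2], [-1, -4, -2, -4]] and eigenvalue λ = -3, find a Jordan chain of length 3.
v_1 = [[-2, 2, -3, 0]]^T, v_2 = [[-1, 1, -2, 0]]^T, v_3 = [[-1, -1, 2, 1]]^T

We seek v_1 ∈ ker((A + 3I)^3) \ ker((A + 3I)^2), then set v_{i+1} = (A + 3I) v_i.

One such chain is v_1 = [[-2, 2, -3, 0]]^T, v_2 = [[-1, 1, -2, 0]]^T, v_3 = [[-1, -1, 2, 1]]^T. Check: (A + 3I) v_3 = [[0, 0, 0, 0]]^T = 0.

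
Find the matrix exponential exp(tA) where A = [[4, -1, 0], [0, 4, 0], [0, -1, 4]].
A has Jordan form J = [[4, 1, 0], [0, 4, 0], [0, 0, 4]] with A = PJP^{-1}, so e^{tA} = P e^{tJ} P^{-1}.

For a Jordan block J_k(λ), e^{tJ_k(λ)} = e^{λt} · (I + tN + t^2 N^2/2! + ... + t^{k-1} N^{k-1}/(k-1)!) where N is the nilpotent superdiagonal part.

Assembling the blocks and conjugating back gives the entries of e^{tA} as shown above.

e^{tA} = [[e^{4*t}, -t*e^{4*t}, 0], [0, e^{4*t}, 0], [0, -t*e^{4*t}, e^{4*t}]]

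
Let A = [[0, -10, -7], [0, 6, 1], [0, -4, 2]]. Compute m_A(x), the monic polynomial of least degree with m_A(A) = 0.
The characteristic polynomial factors as x(x - 4)^2. The minimal polynomial is ∏(x - λ)^{k_λ} where k_λ is the size of the largest Jordan block at λ.

For λ = 0: rank(A) = 2, and the largest Jordan block has size 1 (the smallest k with rank(A^k) = rank(A^(k+1))).
For λ = 4: rank(A - 4I) = 2, and the largest Jordan block has size 2 (the smallest k with rank((A - 4I)^k) = rank((A - 4I)^(k+1))).

So m_A(x) = x(x - 4)^2.

m_A(x) = x(x - 4)^2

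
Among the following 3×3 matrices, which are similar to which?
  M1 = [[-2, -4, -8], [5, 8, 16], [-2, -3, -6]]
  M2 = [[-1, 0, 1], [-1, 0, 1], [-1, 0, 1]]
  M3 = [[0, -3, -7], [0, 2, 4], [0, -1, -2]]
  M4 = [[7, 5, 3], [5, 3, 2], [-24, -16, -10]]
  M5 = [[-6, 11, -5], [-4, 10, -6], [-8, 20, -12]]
3 classes: {M1, M3, M4}, {M2}, {M5}

Characteristic polynomials: χ_{M1} = x^3, χ_{M2} = x^3, χ_{M3} = x^3, χ_{M4} = x^3, χ_{M5} = x(x + 4)^2.

{M1, M3, M4}: invariant factors x^3.

{M2}: invariant factors x, x^2.

{M5}: invariant factors x(x + 4)^2.

Matrices are similar if and only if their invariant-factor lists agree; the partition into similarity classes is {M1, M3, M4}, {M2}, {M5}.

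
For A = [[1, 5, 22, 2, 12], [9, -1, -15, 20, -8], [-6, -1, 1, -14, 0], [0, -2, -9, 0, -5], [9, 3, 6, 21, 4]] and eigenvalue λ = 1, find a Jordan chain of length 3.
v_1 = [[6, 4, -3, -3, 4]]^T, v_2 = [[-4, -1, 2, 2, -3]]^T, v_3 = [[7, 0, -3, -3, 6]]^T

We seek v_1 ∈ ker((A - I)^3) \ ker((A - I)^2), then set v_{i+1} = (A - I) v_i.

One such chain is v_1 = [[6, 4, -3, -3, 4]]^T, v_2 = [[-4, -1, 2, 2, -3]]^T, v_3 = [[7, 0, -3, -3, 6]]^T. Check: (A - I) v_3 = [[0, 0, 0, 0, 0]]^T = 0.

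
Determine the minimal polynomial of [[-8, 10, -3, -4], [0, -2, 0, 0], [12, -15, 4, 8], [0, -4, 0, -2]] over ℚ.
m_A(x) = (x + 2)^3

The characteristic polynomial factors as (x + 2)^4. The minimal polynomial is ∏(x - λ)^{k_λ} where k_λ is the size of the largest Jordan block at λ.

For λ = -2: rank(A + 2I) = 2, and the largest Jordan block has size 3 (the smallest k with rank((A + 2I)^k) = rank((A + 2I)^(k+1))).

So m_A(x) = (x + 2)^3.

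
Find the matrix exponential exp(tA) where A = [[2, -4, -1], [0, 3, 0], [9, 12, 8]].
e^{tA} = [[(1 - 3*t)*e^{5*t}, 2*(1 - e^{2*t})*e^{3*t}, -t*e^{5*t}], [0, e^{3*t}, 0], [9*t*e^{5*t}, 6*(e^{2*t} - 1)*e^{3*t}, (3*t + 1)*e^{5*t}]]

A has Jordan form J = [[3, 0, 0], [0, 5, 1], [0, 0, 5]] with A = PJP^{-1}, so e^{tA} = P e^{tJ} P^{-1}.

For a Jordan block J_k(λ), e^{tJ_k(λ)} = e^{λt} · (I + tN + t^2 N^2/2! + ... + t^{k-1} N^{k-1}/(k-1)!) where N is the nilpotent superdiagonal part.

Assembling the blocks and conjugating back gives the entries of e^{tA} as shown above.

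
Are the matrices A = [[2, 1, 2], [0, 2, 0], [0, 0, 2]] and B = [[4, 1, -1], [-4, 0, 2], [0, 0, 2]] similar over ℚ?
Two matrices over a field are similar if and only if they have the same invariant factors.

Both A and B have characteristic polynomial (x - 2)^3 and minimal polynomial (x - 2)^2. Computing further, both have invariant factors x - 2, (x - 2)^2. Hence A and B are similar.

Yes.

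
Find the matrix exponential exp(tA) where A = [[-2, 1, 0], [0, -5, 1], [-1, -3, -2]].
e^{tA} = [[(t^2/2 + t + 1)*e^{-3*t}, t*(2 - t)*e^{-3*t}/2, t^2*e^{-3*t}/2], [-t^2*e^{-3*t}/2, (t^2 - 4*t + 2)*e^{-3*t}/2, t*(2 - t)*e^{-3*t}/2], [t*(-t - 1)*e^{-3*t}, t*(t - 3)*e^{-3*t}, (-t^2 + t + 1)*e^{-3*t}]]

A has Jordan form J = [[-3, 1, 0], [0, -3, 1], [0, 0, -3]] with A = PJP^{-1}, so e^{tA} = P e^{tJ} P^{-1}.

For a Jordan block J_k(λ), e^{tJ_k(λ)} = e^{λt} · (I + tN + t^2 N^2/2! + ... + t^{k-1} N^{k-1}/(k-1)!) where N is the nilpotent superdiagonal part.

Assembling the blocks and conjugating back gives the entries of e^{tA} as shown above.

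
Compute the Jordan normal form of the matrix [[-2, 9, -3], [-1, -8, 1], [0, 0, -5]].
The characteristic polynomial is det(xI - A) = (x + 5)^3, so the eigenvalues are -5 (algebraic multiplicity 3).

For λ = -5: rank(A + 5I) = 1, rank((A + 5I)^2) = 0. The eigenspace has dimension 3 - 1 = 2, so there are 2 Jordan blocks; the rank sequence gives block sizes [2, 1].

Assembling the blocks gives the Jordan form J above.

J = [[-5, 1, 0], [0, -5, 0], [0, 0, -5]]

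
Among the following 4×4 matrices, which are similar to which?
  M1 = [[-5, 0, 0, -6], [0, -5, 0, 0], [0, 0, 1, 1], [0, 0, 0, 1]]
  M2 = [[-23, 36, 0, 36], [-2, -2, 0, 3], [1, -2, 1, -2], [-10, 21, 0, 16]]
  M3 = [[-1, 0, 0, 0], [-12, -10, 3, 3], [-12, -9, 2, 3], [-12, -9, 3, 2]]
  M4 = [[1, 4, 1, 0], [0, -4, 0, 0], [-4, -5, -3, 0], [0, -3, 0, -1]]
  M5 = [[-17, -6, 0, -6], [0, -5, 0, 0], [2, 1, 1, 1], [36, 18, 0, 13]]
Characteristic polynomials: χ_{M1} = (x - 1)^2(x + 5)^2, χ_{M2} = (x - 1)^2(x + 5)^2, χ_{M3} = (x + 1)^3(x + 4), χ_{M4} = (x + 1)^3(x + 4), χ_{M5} = (x - 1)^2(x + 5)^2.

{M1, M5}: invariant factors x + 5, (x - 1)^2(x + 5).

{M2}: invariant factors (x - 1)^2(x + 5)^2.

{M3}: invariant factors x + 1, x + 1, (x + 1)(x + 4).

{M4}: invariant factors x + 1, (x + 1)^2(x + 4).

Matrices are similar if and only if their invariant-factor lists agree; the partition into similarity classes is {M1, M5}, {M2}, {M3}, {M4}.

4 classes: {M1, M5}, {M2}, {M3}, {M4}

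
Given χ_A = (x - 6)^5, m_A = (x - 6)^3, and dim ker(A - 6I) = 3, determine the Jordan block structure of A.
λ = 6: algebraic multiplicity 5 (exponent in χ_A), largest block size 3 (exponent in m_A), 3 blocks (geometric multiplicity). These force block sizes [3, 1, 1].

Jordan blocks: (6, 3), (6, 1), (6, 1)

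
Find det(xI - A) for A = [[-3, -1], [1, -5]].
χ_A(x) = (x + 4)^2

xI - A = [[x + 3, 1], [-1, x + 5]].

Expanding det(xI - A) along the first row:
det(xI - A) = + (x + 3)·det([[x + 5]]) - (1)·det([[-1]]).

Evaluating gives χ_A(x) = x^2 + 8x + 16 = (x + 4)^2.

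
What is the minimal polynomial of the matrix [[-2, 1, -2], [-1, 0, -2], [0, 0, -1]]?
The characteristic polynomial factors as (x + 1)^3. The minimal polynomial is ∏(x - λ)^{k_λ} where k_λ is the size of the largest Jordan block at λ.

For λ = -1: rank(A + I) = 1, and the largest Jordan block has size 2 (the smallest k with rank((A + I)^k) = rank((A + I)^(k+1))).

So m_A(x) = (x + 1)^2.

m_A(x) = (x + 1)^2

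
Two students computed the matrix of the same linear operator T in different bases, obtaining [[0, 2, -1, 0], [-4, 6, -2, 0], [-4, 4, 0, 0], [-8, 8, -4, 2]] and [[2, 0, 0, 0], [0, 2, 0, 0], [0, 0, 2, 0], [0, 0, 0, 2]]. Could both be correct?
No.

Both have characteristic polynomial (x - 2)^4, but the minimal polynomial of A is (x - 2)^2 while the minimal polynomial of B is x - 2. The minimal polynomial is a similarity invariant, so A and B are not similar.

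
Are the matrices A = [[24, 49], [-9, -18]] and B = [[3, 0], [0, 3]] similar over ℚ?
No.

Both have characteristic polynomial (x - 3)^2, but the minimal polynomial of A is (x - 3)^2 while the minimal polynomial of B is x - 3. The minimal polynomial is a similarity invariant, so A and B are not similar.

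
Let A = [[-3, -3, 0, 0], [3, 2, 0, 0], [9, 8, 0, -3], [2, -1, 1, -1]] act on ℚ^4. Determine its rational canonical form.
The invariant factors of A (the non-unit diagonal entries of the Smith normal form of xI - A over ℚ[x]) are x^2 + x + 3, x^2 + x + 3, each dividing the next. The characteristic polynomial is their product, (x^2 + x + 3)^2.

The rational canonical form is the block-diagonal matrix of companion matrices C(f_i):
R = [[0, -3, 0, 0], [1, -1, 0, 0], [0, 0, 0, -3], [0, 0, 1, -1]].

Note the characteristic polynomial does not split into linear factors over ℚ, so A has no Jordan form over ℚ; the rational canonical form exists over any field.

R = [[0, -3, 0, 0], [1, -1, 0, 0], [0, 0, 0, -3], [0, 0, 1, -1]]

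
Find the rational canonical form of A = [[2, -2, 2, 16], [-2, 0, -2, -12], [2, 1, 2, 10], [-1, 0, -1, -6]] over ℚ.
The invariant factors of A (the non-unit diagonal entries of the Smith normal form of xI - A over ℚ[x]) are x, x^2(x + 2), each dividing the next. The characteristic polynomial is their product, x^3(x + 2).

The rational canonical form is the block-diagonal matrix of companion matrices C(f_i):
R = [[0, 0, 0, 0], [0, 0, 0, 0], [0, 1, 0, 0], [0, 0, 1, -2]].

R = [[0, 0, 0, 0], [0, 0, 0, 0], [0, 1, 0, 0], [0, 0, 1, -2]]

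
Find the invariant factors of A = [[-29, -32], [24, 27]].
(x - 3)(x + 5)

The Jordan structure of A has elementary divisors (x + 5), (x - 3). Arranging the block sizes at each eigenvalue in decreasing order and taking row products gives the invariant factors.

Invariant factors (smallest first, each dividing the next): (x - 3)(x + 5).

Check: the last factor (x - 3)(x + 5) is the minimal polynomial, and the product (x - 3)(x + 5) is the characteristic polynomial.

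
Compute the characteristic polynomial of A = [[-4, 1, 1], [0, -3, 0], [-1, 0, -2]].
χ_A(x) = (x + 3)^3

xI - A = [[x + 4, -1, -1], [0, x + 3, 0], [1, 0, x + 2]].

Expanding det(xI - A) along the first row:
det(xI - A) = + (x + 4)·det([[x + 3, 0], [0, x + 2]]) - (-1)·det([[0, 0], [1, x + 2]]) + (-1)·det([[0, x + 3], [1, 0]]).

Evaluating gives χ_A(x) = x^3 + 9x^2 + 27x + 27 = (x + 3)^3.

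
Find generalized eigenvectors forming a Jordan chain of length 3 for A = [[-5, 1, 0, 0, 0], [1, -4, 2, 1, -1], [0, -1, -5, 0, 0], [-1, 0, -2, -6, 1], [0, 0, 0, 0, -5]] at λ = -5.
v_1 = [[0, 0, 1, -1, 0]]^T, v_2 = [[0, 1, 0, -1, 0]]^T, v_3 = [[1, 0, -1, 1, 0]]^T

We seek v_1 ∈ ker((A + 5I)^3) \ ker((A + 5I)^2), then set v_{i+1} = (A + 5I) v_i.

One such chain is v_1 = [[0, 0, 1, -1, 0]]^T, v_2 = [[0, 1, 0, -1, 0]]^T, v_3 = [[1, 0, -1, 1, 0]]^T. Check: (A + 5I) v_3 = [[0, 0, 0, 0, 0]]^T = 0.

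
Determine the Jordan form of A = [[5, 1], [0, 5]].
J = [[5, 1], [0, 5]]

The characteristic polynomial is det(xI - A) = (x - 5)^2, so the eigenvalues are 5 (algebraic multiplicity 2).

For λ = 5: rank(A - 5I) = 1, rank((A - 5I)^2) = 0. The eigenspace has dimension 2 - 1 = 1, so there is 1 Jordan block; the rank sequence gives block sizes [2].

Assembling the blocks gives the Jordan form J above.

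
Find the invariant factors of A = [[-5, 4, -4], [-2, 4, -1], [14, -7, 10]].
The Jordan structure of A has elementary divisors (x - 3)^2, (x - 3). Arranging the block sizes at each eigenvalue in decreasing order and taking row products gives the invariant factors.

Invariant factors (smallest first, each dividing the next): x - 3, (x - 3)^2.

Check: the last factor (x - 3)^2 is the minimal polynomial, and the product (x - 3)^3 is the characteristic polynomial.

x - 3, (x - 3)^2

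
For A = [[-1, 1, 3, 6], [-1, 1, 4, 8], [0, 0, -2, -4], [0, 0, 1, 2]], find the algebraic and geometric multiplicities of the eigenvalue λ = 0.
The characteristic polynomial is x^4, so the factor x appears with exponent 4: the algebraic multiplicity is 4.

rank(A) = 2, so the eigenspace has dimension 4 - 2 = 2: the geometric multiplicity is 2.

Since 2 < 4, A is not diagonalizable.

algebraic multiplicity 4, geometric multiplicity 2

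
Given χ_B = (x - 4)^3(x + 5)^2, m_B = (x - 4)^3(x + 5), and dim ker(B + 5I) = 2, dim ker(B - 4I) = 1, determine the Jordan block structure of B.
Jordan blocks: (-5, 1), (-5, 1), (4, 3)

λ = -5: algebraic multiplicity 2 (exponent in χ_B), largest block size 1 (exponent in m_B), 2 blocks (geometric multiplicity). These force block sizes [1, 1].
λ = 4: algebraic multiplicity 3 (exponent in χ_B), largest block size 3 (exponent in m_B), 1 block (geometric multiplicity). This forces block sizes [3].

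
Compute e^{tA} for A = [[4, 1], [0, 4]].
A has Jordan form J = [[4, 1], [0, 4]] with A = PJP^{-1}, so e^{tA} = P e^{tJ} P^{-1}.

For a Jordan block J_k(λ), e^{tJ_k(λ)} = e^{λt} · (I + tN + t^2 N^2/2! + ... + t^{k-1} N^{k-1}/(k-1)!) where N is the nilpotent superdiagonal part.

Assembling the blocks and conjugating back gives the entries of e^{tA} as shown above.

e^{tA} = [[e^{4*t}, t*e^{4*t}], [0, e^{4*t}]]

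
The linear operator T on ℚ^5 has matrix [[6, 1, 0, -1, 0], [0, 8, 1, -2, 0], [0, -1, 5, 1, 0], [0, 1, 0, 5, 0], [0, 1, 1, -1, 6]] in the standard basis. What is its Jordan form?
The characteristic polynomial is det(xI - A) = (x - 6)^5, so the eigenvalues are 6 (algebraic multiplicity 5).

For λ = 6: rank(A - 6I) = 2, rank((A - 6I)^2) = 1, rank((A - 6I)^3) = 0. The eigenspace has dimension 5 - 2 = 3, so there are 3 Jordan blocks; the rank sequence gives block sizes [3, 1, 1].

Assembling the blocks gives the Jordan form J above.

J = [[6, 1, 0, 0, 0], [0, 6, 1, 0, 0], [0, 0, 6, 0, 0], [0, 0, 0, 6, 0], [0, 0, 0, 0, 6]]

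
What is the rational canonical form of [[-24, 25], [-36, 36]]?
The invariant factors of A (the non-unit diagonal entries of the Smith normal form of xI - A over ℚ[x]) are (x - 6)^2, each dividing the next. The characteristic polynomial is their product, (x - 6)^2.

The rational canonical form is the block-diagonal matrix of companion matrices C(f_i):
R = [[0, -36], [1, 12]].

R = [[0, -36], [1, 12]]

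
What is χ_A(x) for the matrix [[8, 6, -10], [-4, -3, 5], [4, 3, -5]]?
χ_A(x) = x^3

xI - A = [[x - 8, -6, 10], [4, x + 3, -5], [-4, -3, x + 5]].

Expanding det(xI - A) along the first row:
det(xI - A) = + (x - 8)·det([[x + 3, -5], [-3, x + 5]]) - (-6)·det([[4, -5], [-4, x + 5]]) + (10)·det([[4, x + 3], [-4, -3]]).

Evaluating gives χ_A(x) = x^3.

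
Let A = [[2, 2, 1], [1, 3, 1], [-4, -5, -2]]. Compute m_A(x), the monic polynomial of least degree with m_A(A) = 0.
The characteristic polynomial factors as (x - 1)^3. The minimal polynomial is ∏(x - λ)^{k_λ} where k_λ is the size of the largest Jordan block at λ.

For λ = 1: rank(A - I) = 2, and the largest Jordan block has size 3 (the smallest k with rank((A - I)^k) = rank((A - I)^(k+1))).

So m_A(x) = (x - 1)^3.

m_A(x) = (x - 1)^3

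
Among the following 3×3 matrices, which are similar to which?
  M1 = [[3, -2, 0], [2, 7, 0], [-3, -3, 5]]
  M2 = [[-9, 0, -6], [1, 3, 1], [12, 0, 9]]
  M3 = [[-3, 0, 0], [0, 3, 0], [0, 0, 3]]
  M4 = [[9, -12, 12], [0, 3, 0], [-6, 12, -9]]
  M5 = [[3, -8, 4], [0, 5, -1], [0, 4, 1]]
Characteristic polynomials: χ_{M1} = (x - 5)^3, χ_{M2} = (x - 3)^2(x + 3), χ_{M3} = (x - 3)^2(x + 3), χ_{M4} = (x - 3)^2(x + 3), χ_{M5} = (x - 3)^3.

{M1}: invariant factors x - 5, (x - 5)^2.

{M2}: invariant factors (x - 3)^2(x + 3).

{M3, M4}: invariant factors x - 3, (x - 3)(x + 3).

{M5}: invariant factors x - 3, (x - 3)^2.

Matrices are similar if and only if their invariant-factor lists agree; the partition into similarity classes is {M1}, {M2}, {M3, M4}, {M5}.

4 classes: {M1}, {M2}, {M3, M4}, {M5}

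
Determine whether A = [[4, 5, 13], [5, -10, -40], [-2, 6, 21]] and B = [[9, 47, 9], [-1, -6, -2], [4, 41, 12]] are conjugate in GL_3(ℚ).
Two matrices over a field are similar if and only if they have the same invariant factors.

Both A and B have characteristic polynomial (x - 5)^3 and minimal polynomial (x - 5)^3. Computing further, both have invariant factors (x - 5)^3. Hence A and B are similar.

Yes.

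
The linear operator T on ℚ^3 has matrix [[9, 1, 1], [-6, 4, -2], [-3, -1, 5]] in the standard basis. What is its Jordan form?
J = [[6, 1, 0], [0, 6, 0], [0, 0, 6]]

The characteristic polynomial is det(xI - A) = (x - 6)^3, so the eigenvalues are 6 (algebraic multiplicity 3).

For λ = 6: rank(A - 6I) = 1, rank((A - 6I)^2) = 0. The eigenspace has dimension 3 - 1 = 2, so there are 2 Jordan blocks; the rank sequence gives block sizes [2, 1].

Assembling the blocks gives the Jordan form J above.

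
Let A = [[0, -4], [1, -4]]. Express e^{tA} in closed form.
e^{tA} = [[(2*t + 1)*e^{-2*t}, -4*t*e^{-2*t}], [t*e^{-2*t}, (1 - 2*t)*e^{-2*t}]]

A has Jordan form J = [[-2, 1], [0, -2]] with A = PJP^{-1}, so e^{tA} = P e^{tJ} P^{-1}.

For a Jordan block J_k(λ), e^{tJ_k(λ)} = e^{λt} · (I + tN + t^2 N^2/2! + ... + t^{k-1} N^{k-1}/(k-1)!) where N is the nilpotent superdiagonal part.

Assembling the blocks and conjugating back gives the entries of e^{tA} as shown above.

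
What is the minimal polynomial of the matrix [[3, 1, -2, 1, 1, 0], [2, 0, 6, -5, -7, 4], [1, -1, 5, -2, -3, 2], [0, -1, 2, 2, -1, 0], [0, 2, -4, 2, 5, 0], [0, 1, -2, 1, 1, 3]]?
The characteristic polynomial factors as (x - 3)^6. The minimal polynomial is ∏(x - λ)^{k_λ} where k_λ is the size of the largest Jordan block at λ.

For λ = 3: rank(A - 3I) = 2, and the largest Jordan block has size 2 (the smallest k with rank((A - 3I)^k) = rank((A - 3I)^(k+1))).

So m_A(x) = (x - 3)^2.

m_A(x) = (x - 3)^2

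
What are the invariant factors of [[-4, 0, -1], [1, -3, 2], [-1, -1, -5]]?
The Jordan structure of A has elementary divisors (x + 4)^3. Arranging the block sizes at each eigenvalue in decreasing order and taking row products gives the invariant factors.

Invariant factors (smallest first, each dividing the next): (x + 4)^3.

Check: the last factor (x + 4)^3 is the minimal polynomial, and the product (x + 4)^3 is the characteristic polynomial.

(x + 4)^3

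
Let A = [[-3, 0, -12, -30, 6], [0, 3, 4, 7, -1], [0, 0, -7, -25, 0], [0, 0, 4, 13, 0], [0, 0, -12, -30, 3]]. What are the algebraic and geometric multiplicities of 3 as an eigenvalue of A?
algebraic multiplicity 4, geometric multiplicity 2

The characteristic polynomial is (x - 3)^4(x + 3), so the factor x - 3 appears with exponent 4: the algebraic multiplicity is 4.

rank(A - 3I) = 3, so the eigenspace has dimension 5 - 3 = 2: the geometric multiplicity is 2.

Since 2 < 4, A is not diagonalizable.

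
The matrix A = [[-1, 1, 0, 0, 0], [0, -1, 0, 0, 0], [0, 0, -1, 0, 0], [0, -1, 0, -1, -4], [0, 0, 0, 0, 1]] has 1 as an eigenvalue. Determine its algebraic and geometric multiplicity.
algebraic multiplicity 1, geometric multiplicity 1

The characteristic polynomial is (x - 1)(x + 1)^4, so the factor x - 1 appears with exponent 1: the algebraic multiplicity is 1.

rank(A - I) = 4, so the eigenspace has dimension 5 - 4 = 1: the geometric multiplicity is 1.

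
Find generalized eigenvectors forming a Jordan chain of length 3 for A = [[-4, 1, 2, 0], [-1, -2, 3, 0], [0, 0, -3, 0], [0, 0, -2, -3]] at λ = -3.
We seek v_1 ∈ ker((A + 3I)^3) \ ker((A + 3I)^2), then set v_{i+1} = (A + 3I) v_i.

One such chain is v_1 = [[-4, -5, 1, 0]]^T, v_2 = [[1, 2, 0, -2]]^T, v_3 = [[1, 1, 0, 0]]^T. Check: (A + 3I) v_3 = [[0, 0, 0, 0]]^T = 0.

v_1 = [[-4, -5, 1, 0]]^T, v_2 = [[1, 2, 0, -2]]^T, v_3 = [[1, 1, 0, 0]]^T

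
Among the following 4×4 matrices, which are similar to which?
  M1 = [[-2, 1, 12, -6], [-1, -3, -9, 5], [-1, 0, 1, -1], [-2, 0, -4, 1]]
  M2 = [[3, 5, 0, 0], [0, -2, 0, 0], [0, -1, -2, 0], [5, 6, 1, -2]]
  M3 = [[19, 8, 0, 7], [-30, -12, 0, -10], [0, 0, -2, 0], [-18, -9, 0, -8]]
2 classes: {M1, M2}, {M3}

Characteristic polynomials: χ_{M1} = (x - 3)(x + 2)^3, χ_{M2} = (x - 3)(x + 2)^3, χ_{M3} = (x - 3)(x + 2)^3.

{M1, M2}: invariant factors (x - 3)(x + 2)^3.

{M3}: invariant factors x + 2, (x - 3)(x + 2)^2.

Matrices are similar if and only if their invariant-factor lists agree; the partition into similarity classes is {M1, M2}, {M3}.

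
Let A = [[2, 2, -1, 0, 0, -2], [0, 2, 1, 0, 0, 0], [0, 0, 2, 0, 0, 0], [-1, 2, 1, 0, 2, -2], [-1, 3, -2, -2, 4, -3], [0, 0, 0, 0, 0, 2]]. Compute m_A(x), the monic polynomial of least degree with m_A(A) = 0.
The characteristic polynomial factors as (x - 2)^6. The minimal polynomial is ∏(x - λ)^{k_λ} where k_λ is the size of the largest Jordan block at λ.

For λ = 2: rank(A - 2I) = 3, and the largest Jordan block has size 3 (the smallest k with rank((A - 2I)^k) = rank((A - 2I)^(k+1))).

So m_A(x) = (x - 2)^3.

m_A(x) = (x - 2)^3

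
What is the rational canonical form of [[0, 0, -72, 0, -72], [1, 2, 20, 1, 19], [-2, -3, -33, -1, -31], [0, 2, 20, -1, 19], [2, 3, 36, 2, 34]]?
The invariant factors of A (the non-unit diagonal entries of the Smith normal form of xI - A over ℚ[x]) are (x - 6)(x + 4)(x^3 - 3), each dividing the next. The characteristic polynomial is their product, (x - 6)(x + 4)(x^3 - 3).

The rational canonical form is the block-diagonal matrix of companion matrices C(f_i):
R = [[0, 0, 0, 0, -72], [1, 0, 0, 0, -6], [0, 1, 0, 0, 3], [0, 0, 1, 0, 24], [0, 0, 0, 1, 2]].

Note the characteristic polynomial does not split into linear factors over ℚ, so A has no Jordan form over ℚ; the rational canonical form exists over any field.

R = [[0, 0, 0, 0, -72], [1, 0, 0, 0, -6], [0, 1, 0, 0, 3], [0, 0, 1, 0, 24], [0, 0, 0, 1, 2]]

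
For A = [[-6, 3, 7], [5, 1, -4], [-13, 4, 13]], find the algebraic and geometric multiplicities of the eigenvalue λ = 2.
The characteristic polynomial is (x - 3)^2(x - 2), so the factor x - 2 appears with exponent 1: the algebraic multiplicity is 1.

rank(A - 2I) = 2, so the eigenspace has dimension 3 - 2 = 1: the geometric multiplicity is 1.

algebraic multiplicity 1, geometric multiplicity 1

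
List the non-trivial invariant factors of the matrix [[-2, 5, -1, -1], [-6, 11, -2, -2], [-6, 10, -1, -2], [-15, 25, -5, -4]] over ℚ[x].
The Jordan structure of A has elementary divisors (x - 1)^2, (x - 1), (x - 1). Arranging the block sizes at each eigenvalue in decreasing order and taking row products gives the invariant factors.

Invariant factors (smallest first, each dividing the next): x - 1, x - 1, (x - 1)^2.

Check: the last factor (x - 1)^2 is the minimal polynomial, and the product (x - 1)^4 is the characteristic polynomial.

x - 1, x - 1, (x - 1)^2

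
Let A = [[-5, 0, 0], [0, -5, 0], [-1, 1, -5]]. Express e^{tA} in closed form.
A has Jordan form J = [[-5, 1, 0], [0, -5, 0], [0, 0, -5]] with A = PJP^{-1}, so e^{tA} = P e^{tJ} P^{-1}.

For a Jordan block J_k(λ), e^{tJ_k(λ)} = e^{λt} · (I + tN + t^2 N^2/2! + ... + t^{k-1} N^{k-1}/(k-1)!) where N is the nilpotent superdiagonal part.

Assembling the blocks and conjugating back gives the entries of e^{tA} as shown above.

e^{tA} = [[e^{-5*t}, 0, 0], [0, e^{-5*t}, 0], [-t*e^{-5*t}, t*e^{-5*t}, e^{-5*t}]]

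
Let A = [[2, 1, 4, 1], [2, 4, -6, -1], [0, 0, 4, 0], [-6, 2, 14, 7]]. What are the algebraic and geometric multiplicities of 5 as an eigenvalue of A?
algebraic multiplicity 1, geometric multiplicity 1

The characteristic polynomial is (x - 5)(x - 4)^3, so the factor x - 5 appears with exponent 1: the algebraic multiplicity is 1.

rank(A - 5I) = 3, so the eigenspace has dimension 4 - 3 = 1: the geometric multiplicity is 1.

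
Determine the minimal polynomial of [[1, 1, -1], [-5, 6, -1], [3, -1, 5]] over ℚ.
The characteristic polynomial factors as (x - 4)^3. The minimal polynomial is ∏(x - λ)^{k_λ} where k_λ is the size of the largest Jordan block at λ.

For λ = 4: rank(A - 4I) = 2, and the largest Jordan block has size 3 (the smallest k with rank((A - 4I)^k) = rank((A - 4I)^(k+1))).

So m_A(x) = (x - 4)^3.

m_A(x) = (x - 4)^3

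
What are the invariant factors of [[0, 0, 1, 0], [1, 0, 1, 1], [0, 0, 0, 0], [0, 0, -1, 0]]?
x^2, x^2

The Jordan structure of A has elementary divisors x^2, x^2. Arranging the block sizes at each eigenvalue in decreasing order and taking row products gives the invariant factors.

Invariant factors (smallest first, each dividing the next): x^2, x^2.

Check: the last factor x^2 is the minimal polynomial, and the product x^4 is the characteristic polynomial.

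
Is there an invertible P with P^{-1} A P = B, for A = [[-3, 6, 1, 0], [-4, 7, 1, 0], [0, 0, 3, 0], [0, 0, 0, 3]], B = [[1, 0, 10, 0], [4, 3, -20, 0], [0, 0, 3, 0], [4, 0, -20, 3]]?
No.

Both have characteristic polynomial (x - 3)^3(x - 1), but the minimal polynomial of A is (x - 3)^2(x - 1) while the minimal polynomial of B is (x - 3)(x - 1). The minimal polynomial is a similarity invariant, so A and B are not similar.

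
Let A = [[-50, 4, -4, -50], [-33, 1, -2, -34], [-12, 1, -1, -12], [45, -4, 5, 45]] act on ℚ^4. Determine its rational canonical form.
R = [[0, 0, 0, -2], [1, 0, 0, -7], [0, 1, 0, -9], [0, 0, 1, -5]]

The invariant factors of A (the non-unit diagonal entries of the Smith normal form of xI - A over ℚ[x]) are (x + 1)^3(x + 2), each dividing the next. The characteristic polynomial is their product, (x + 1)^3(x + 2).

The rational canonical form is the block-diagonal matrix of companion matrices C(f_i):
R = [[0, 0, 0, -2], [1, 0, 0, -7], [0, 1, 0, -9], [0, 0, 1, -5]].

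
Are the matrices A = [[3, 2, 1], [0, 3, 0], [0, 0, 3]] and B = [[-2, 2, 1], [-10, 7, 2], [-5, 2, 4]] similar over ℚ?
Two matrices over a field are similar if and only if they have the same invariant factors.

Both A and B have characteristic polynomial (x - 3)^3 and minimal polynomial (x - 3)^2. Computing further, both have invariant factors x - 3, (x - 3)^2. Hence A and B are similar.

Yes.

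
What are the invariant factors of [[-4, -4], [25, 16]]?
The Jordan structure of A has elementary divisors (x - 6)^2. Arranging the block sizes at each eigenvalue in decreasing order and taking row products gives the invariant factors.

Invariant factors (smallest first, each dividing the next): (x - 6)^2.

Check: the last factor (x - 6)^2 is the minimal polynomial, and the product (x - 6)^2 is the characteristic polynomial.

(x - 6)^2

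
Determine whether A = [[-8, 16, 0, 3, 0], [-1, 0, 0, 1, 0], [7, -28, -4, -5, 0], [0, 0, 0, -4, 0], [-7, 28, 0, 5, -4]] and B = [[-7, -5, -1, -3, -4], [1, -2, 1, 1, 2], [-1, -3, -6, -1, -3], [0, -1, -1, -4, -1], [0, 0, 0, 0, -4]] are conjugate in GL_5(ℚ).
trace(A) = -20 but trace(B) = -23. The trace is a similarity invariant, so A and B are not similar.

No.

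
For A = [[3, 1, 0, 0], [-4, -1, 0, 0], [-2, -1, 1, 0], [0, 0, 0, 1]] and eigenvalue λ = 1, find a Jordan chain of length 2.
v_1 = [[0, 1, 0, 0]]^T, v_2 = [[1, -2, -1, 0]]^T

We seek v_1 ∈ ker((A - I)^2) \ ker(A - I), then set v_{i+1} = (A - I) v_i.

One such chain is v_1 = [[0, 1, 0, 0]]^T, v_2 = [[1, -2, -1, 0]]^T. Check: (A - I) v_2 = [[0, 0, 0, 0]]^T = 0.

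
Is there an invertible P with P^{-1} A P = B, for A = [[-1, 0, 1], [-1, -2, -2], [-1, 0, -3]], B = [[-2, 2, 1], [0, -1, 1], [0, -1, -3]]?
Yes.

Two matrices over a field are similar if and only if they have the same invariant factors.

Both A and B have characteristic polynomial (x + 2)^3 and minimal polynomial (x + 2)^3. Computing further, both have invariant factors (x + 2)^3. Hence A and B are similar.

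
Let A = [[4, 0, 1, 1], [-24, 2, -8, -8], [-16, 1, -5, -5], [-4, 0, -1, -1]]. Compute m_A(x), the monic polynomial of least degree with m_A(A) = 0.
m_A(x) = x^3

The characteristic polynomial factors as x^4. The minimal polynomial is ∏(x - λ)^{k_λ} where k_λ is the size of the largest Jordan block at λ.

For λ = 0: rank(A) = 2, and the largest Jordan block has size 3 (the smallest k with rank(A^k) = rank(A^(k+1))).

So m_A(x) = x^3.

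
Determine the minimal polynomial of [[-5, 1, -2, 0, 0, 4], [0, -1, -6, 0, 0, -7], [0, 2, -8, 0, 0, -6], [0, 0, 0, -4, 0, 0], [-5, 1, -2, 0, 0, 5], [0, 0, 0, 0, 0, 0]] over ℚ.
m_A(x) = x^2(x + 4)(x + 5)^2

The characteristic polynomial factors as x^2(x + 4)^2(x + 5)^2. The minimal polynomial is ∏(x - λ)^{k_λ} where k_λ is the size of the largest Jordan block at λ.

For λ = -5: rank(A + 5I) = 5, and the largest Jordan block has size 2 (the smallest k with rank((A + 5I)^k) = rank((A + 5I)^(k+1))).
For λ = -4: rank(A + 4I) = 4, and the largest Jordan block has size 1 (the smallest k with rank((A + 4I)^k) = rank((A + 4I)^(k+1))).
For λ = 0: rank(A) = 5, and the largest Jordan block has size 2 (the smallest k with rank(A^k) = rank(A^(k+1))).

So m_A(x) = x^2(x + 4)(x + 5)^2.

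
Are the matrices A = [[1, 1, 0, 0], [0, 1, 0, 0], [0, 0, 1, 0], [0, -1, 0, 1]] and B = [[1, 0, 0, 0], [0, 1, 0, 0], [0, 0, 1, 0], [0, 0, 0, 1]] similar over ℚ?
Both have characteristic polynomial (x - 1)^4, but the minimal polynomial of A is (x - 1)^2 while the minimal polynomial of B is x - 1. The minimal polynomial is a similarity invariant, so A and B are not similar.

No.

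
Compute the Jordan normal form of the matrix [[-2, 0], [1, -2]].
The characteristic polynomial is det(xI - A) = (x + 2)^2, so the eigenvalues are -2 (algebraic multiplicity 2).

For λ = -2: rank(A + 2I) = 1, rank((A + 2I)^2) = 0. The eigenspace has dimension 2 - 1 = 1, so there is 1 Jordan block; the rank sequence gives block sizes [2].

Assembling the blocks gives the Jordan form J above.

J = [[-2, 1], [0, -2]]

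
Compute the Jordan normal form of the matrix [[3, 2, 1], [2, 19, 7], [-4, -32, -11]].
The characteristic polynomial is det(xI - A) = (x - 5)(x - 3)^2, so the eigenvalues are 3 (algebraic multiplicity 2), 5 (algebraic multiplicity 1).

For λ = 3: rank(A - 3I) = 2, rank((A - 3I)^2) = 1. The eigenspace has dimension 3 - 2 = 1, so there is 1 Jordan block; the rank sequence gives block sizes [2].

For λ = 5: algebraic multiplicity 1 gives one 1×1 block.

Assembling the blocks gives the Jordan form J above.

J = [[3, 1, 0], [0, 3, 0], [0, 0, 5]]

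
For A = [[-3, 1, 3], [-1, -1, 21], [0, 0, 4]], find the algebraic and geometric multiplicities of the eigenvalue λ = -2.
The characteristic polynomial is (x - 4)(x + 2)^2, so the factor x + 2 appears with exponent 2: the algebraic multiplicity is 2.

rank(A + 2I) = 2, so the eigenspace has dimension 3 - 2 = 1: the geometric multiplicity is 1.

Since 1 < 2, A is not diagonalizable.

algebraic multiplicity 2, geometric multiplicity 1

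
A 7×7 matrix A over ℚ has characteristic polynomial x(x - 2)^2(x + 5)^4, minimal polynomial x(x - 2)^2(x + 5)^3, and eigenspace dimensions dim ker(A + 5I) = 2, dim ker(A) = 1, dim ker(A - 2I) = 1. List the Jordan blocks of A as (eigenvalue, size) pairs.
Jordan blocks: (-5, 3), (-5, 1), (0, 1), (2, 2)

λ = -5: algebraic multiplicity 4 (exponent in χ_A), largest block size 3 (exponent in m_A), 2 blocks (geometric multiplicity). These force block sizes [3, 1].
λ = 0: algebraic multiplicity 1 (exponent in χ_A), largest block size 1 (exponent in m_A), 1 block (geometric multiplicity). This forces block sizes [1].
λ = 2: algebraic multiplicity 2 (exponent in χ_A), largest block size 2 (exponent in m_A), 1 block (geometric multiplicity). This forces block sizes [2].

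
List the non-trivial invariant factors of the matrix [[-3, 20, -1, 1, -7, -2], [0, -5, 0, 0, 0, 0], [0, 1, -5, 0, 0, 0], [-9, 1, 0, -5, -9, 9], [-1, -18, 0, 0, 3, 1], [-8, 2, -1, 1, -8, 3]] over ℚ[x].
(x + 5)^2, (x - 4)^2(x + 5)^2

The Jordan structure of A has elementary divisors (x + 5)^2, (x + 5)^2, (x - 4)^2. Arranging the block sizes at each eigenvalue in decreasing order and taking row products gives the invariant factors.

Invariant factors (smallest first, each dividing the next): (x + 5)^2, (x - 4)^2(x + 5)^2.

Check: the last factor (x - 4)^2(x + 5)^2 is the minimal polynomial, and the product (x - 4)^2(x + 5)^4 is the characteristic polynomial.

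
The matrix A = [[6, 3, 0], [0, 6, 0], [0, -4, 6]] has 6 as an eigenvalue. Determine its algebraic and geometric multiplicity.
algebraic multiplicity 3, geometric multiplicity 2

The characteristic polynomial is (x - 6)^3, so the factor x - 6 appears with exponent 3: the algebraic multiplicity is 3.

rank(A - 6I) = 1, so the eigenspace has dimension 3 - 1 = 2: the geometric multiplicity is 2.

Since 2 < 3, A is not diagonalizable.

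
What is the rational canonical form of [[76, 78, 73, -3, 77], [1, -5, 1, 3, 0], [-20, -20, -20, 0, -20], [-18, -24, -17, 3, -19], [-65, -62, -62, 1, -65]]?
The invariant factors of A (the non-unit diagonal entries of the Smith normal form of xI - A over ℚ[x]) are x^2 + 3x + 4, (x + 5)(x^2 + 3x + 4), each dividing the next. The characteristic polynomial is their product, (x + 5)(x^2 + 3x + 4)^2.

The rational canonical form is the block-diagonal matrix of companion matrices C(f_i):
R = [[0, -4, 0, 0, 0], [1, -3, 0, 0, 0], [0, 0, 0, 0, -20], [0, 0, 1, 0, -19], [0, 0, 0, 1, -8]].

Note the characteristic polynomial does not split into linear factors over ℚ, so A has no Jordan form over ℚ; the rational canonical form exists over any field.

R = [[0, -4, 0, 0, 0], [1, -3, 0, 0, 0], [0, 0, 0, 0, -20], [0, 0, 1, 0, -19], [0, 0, 0, 1, -8]]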